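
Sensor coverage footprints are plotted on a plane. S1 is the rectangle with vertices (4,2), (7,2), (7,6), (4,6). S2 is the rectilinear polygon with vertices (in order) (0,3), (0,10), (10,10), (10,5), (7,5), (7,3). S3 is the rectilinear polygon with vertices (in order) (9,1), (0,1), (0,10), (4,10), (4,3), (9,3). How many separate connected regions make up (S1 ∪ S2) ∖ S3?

(S1 ∪ S2) ∖ S3 is a single connected region.

1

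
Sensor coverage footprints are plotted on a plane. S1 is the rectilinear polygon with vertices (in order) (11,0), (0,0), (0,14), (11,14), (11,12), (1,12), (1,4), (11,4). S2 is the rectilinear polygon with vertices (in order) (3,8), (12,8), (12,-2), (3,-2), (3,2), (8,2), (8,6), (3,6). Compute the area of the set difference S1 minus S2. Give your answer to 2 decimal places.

|S1| = 74, |S1∩S2| = 22.
|S1 ∖ S2| = |S1| − |S1∩S2| = 74 − 22 = 52.00.

52.00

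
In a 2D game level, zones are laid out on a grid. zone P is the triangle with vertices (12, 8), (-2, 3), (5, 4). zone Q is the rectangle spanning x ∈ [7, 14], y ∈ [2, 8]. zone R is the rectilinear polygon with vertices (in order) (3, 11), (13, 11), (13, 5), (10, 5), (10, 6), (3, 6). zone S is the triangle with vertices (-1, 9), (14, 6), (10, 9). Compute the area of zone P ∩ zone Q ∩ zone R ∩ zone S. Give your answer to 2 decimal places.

0.62

The intersection is the polygon with vertices (11.548,7.839), (11.622,7.784), (9.926,6.815), (9.128,6.974).
By the shoelace formula its area is 0.62.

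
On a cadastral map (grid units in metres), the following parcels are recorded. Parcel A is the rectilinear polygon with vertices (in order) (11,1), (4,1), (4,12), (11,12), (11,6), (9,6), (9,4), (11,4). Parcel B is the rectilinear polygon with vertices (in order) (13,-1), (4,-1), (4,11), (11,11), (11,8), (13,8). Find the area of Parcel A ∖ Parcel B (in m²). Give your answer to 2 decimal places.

7.00

|Parcel A| = 73, |Parcel A∩Parcel B| = 66.
|Parcel A ∖ Parcel B| = |Parcel A| − |Parcel A∩Parcel B| = 73 − 66 = 7.00.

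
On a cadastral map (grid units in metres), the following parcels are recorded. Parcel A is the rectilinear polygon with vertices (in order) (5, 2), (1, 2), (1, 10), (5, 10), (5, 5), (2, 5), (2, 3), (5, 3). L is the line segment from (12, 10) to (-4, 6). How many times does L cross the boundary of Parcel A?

2

The segment meets the boundary at (1,7.25), (5,8.25).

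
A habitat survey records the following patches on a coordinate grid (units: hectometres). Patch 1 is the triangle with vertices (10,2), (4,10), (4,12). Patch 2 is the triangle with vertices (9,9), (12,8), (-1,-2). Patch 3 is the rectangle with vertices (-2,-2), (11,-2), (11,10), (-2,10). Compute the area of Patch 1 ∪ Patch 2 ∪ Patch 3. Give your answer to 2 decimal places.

By inclusion–exclusion:
Individual areas: |Patch 1| = 6, |Patch 2| = 21.5, |Patch 3| = 156.
|Patch 1∩Patch 2| = 0.9765.
|Patch 1∩Patch 3| = 4.8.
|Patch 2∩Patch 3| = 20.9487.
|Patch 1∩Patch 2∩Patch 3| = 0.9765.
|Patch 1 ∪ Patch 2 ∪ Patch 3| = 183.5 − 26.7252 + 0.9765 = 157.75.

157.75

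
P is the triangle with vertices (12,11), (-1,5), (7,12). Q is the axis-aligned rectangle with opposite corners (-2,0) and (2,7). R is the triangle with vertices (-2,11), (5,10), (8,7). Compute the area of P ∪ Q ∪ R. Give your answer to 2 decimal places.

By inclusion–exclusion:
Individual areas: |P| = 21.5, |Q| = 28, |R| = 9.
|P∩Q| = 1.6374.
|P∩R| = 3.2121.
|Q∩R| = 0.
|P∩Q∩R| = 0.
|P ∪ Q ∪ R| = 58.5 − 4.8494 + 0 = 53.65.

53.65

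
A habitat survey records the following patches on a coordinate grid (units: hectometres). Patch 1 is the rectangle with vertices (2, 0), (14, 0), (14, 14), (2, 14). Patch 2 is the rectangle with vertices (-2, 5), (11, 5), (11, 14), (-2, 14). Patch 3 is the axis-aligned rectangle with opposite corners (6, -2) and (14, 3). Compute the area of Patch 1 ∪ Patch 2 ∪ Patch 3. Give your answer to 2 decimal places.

220.00

By inclusion–exclusion:
Individual areas: |Patch 1| = 168, |Patch 2| = 117, |Patch 3| = 40.
|Patch 1∩Patch 2|: x∈[2,11], y∈[5,14] → 9·9 = 81.
|Patch 1∩Patch 3|: x∈[6,14], y∈[0,3] → 8·3 = 24.
|Patch 2∩Patch 3| = 0 (no overlap).
|Patch 1∩Patch 2∩Patch 3| = 0.
|Patch 1 ∪ Patch 2 ∪ Patch 3| = 325 − 105 + 0 = 220.00.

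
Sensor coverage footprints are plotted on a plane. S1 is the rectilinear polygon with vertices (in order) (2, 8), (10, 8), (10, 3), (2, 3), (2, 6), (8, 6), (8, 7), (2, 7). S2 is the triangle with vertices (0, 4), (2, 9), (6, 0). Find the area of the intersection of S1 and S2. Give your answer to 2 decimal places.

6.67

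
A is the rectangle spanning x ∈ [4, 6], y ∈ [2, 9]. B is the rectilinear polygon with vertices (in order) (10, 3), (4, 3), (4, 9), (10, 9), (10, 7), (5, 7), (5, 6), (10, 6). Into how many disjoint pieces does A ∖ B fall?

2

A ∖ B splits into 2 disjoint pieces (area 2, area 1).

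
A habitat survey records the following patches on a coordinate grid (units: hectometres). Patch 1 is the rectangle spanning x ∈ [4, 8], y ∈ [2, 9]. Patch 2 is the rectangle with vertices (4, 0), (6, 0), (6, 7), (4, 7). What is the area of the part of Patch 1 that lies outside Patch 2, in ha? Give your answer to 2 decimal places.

18.00

|Patch 1∩Patch 2|: x∈[4,6], y∈[2,7] → 2·5 = 10.
|Patch 1| = 28.
|Patch 1 ∖ Patch 2| = |Patch 1| − |Patch 1∩Patch 2| = 28 − 10 = 18.00.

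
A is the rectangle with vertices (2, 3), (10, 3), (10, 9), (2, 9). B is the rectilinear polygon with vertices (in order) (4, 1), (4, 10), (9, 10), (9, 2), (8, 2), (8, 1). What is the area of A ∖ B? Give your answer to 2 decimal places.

|A| = 48, |A∩B| = 30.
|A ∖ B| = |A| − |A∩B| = 48 − 30 = 18.00.

18.00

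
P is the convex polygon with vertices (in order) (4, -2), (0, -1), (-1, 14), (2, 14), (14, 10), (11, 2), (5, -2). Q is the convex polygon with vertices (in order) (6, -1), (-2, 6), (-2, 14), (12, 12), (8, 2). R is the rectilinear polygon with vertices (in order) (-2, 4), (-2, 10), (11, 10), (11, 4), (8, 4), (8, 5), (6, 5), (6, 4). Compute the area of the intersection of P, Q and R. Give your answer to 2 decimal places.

60.97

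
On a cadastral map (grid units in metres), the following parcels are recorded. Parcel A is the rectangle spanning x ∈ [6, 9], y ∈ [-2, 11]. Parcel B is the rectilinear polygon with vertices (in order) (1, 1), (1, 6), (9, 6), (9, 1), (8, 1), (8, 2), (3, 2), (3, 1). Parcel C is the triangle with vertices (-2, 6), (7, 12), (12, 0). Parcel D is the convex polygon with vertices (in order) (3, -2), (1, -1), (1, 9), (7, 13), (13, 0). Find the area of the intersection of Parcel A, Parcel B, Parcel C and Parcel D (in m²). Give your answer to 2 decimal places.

12.12

The intersection is the polygon with vertices (7.333,2), (6,2.571), (6,6), (9,6), (9,1.286), (8,1.714), (8,2).
By the shoelace formula its area is 12.12.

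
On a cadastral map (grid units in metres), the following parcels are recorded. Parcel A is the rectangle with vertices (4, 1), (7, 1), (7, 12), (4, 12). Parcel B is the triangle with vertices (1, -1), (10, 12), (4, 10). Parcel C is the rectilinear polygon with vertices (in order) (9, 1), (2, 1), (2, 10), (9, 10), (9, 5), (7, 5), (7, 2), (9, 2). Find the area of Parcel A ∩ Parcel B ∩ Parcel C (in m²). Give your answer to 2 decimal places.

The intersection is the polygon with vertices (4,3.333), (4,10), (7,10), (7,7.667).
By the shoelace formula its area is 13.50.

13.50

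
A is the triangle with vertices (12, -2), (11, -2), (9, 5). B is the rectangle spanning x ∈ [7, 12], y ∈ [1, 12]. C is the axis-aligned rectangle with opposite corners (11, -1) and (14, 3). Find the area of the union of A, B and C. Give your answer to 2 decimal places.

66.98

By inclusion–exclusion:
Individual areas: |A| = 3.5, |B| = 55, |C| = 12.
|A∩B| = 1.1429.
|A∩C| = 0.381.
|B∩C|: x∈[11,12], y∈[1,3] → 1·2 = 2.
|A∩B∩C| = 0.
|A ∪ B ∪ C| = 70.5 − 3.5238 + 0 = 66.98.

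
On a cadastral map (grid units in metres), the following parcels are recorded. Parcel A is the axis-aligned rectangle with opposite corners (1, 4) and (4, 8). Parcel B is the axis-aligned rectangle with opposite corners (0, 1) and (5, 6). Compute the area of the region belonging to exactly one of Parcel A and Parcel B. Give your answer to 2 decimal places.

|Parcel A∩Parcel B|: x∈[1,4], y∈[4,6] → 3·2 = 6.
|Parcel A △ Parcel B| = |Parcel A| + |Parcel B| − 2·|Parcel A∩Parcel B| = 12 + 25 − 12 = 25.00.

25.00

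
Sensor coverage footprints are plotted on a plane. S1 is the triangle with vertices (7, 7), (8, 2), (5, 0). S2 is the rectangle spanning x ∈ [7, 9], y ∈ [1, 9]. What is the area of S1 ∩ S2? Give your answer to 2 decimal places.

The intersection is the polygon with vertices (8,2), (7,1.333), (7,7).
By the shoelace formula its area is 2.83.

2.83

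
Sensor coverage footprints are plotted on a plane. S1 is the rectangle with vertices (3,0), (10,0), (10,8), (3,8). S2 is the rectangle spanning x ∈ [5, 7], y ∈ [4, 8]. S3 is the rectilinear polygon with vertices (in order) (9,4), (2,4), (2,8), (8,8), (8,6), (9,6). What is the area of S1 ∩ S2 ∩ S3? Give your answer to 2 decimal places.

8.00

The intersection is the polygon with vertices (7,4), (5,4), (5,8), (7,8).
By the shoelace formula its area is 8.00.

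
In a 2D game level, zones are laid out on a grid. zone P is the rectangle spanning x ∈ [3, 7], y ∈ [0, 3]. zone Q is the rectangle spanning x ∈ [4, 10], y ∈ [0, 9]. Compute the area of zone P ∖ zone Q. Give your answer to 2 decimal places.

|zone P∩zone Q|: x∈[4,7], y∈[0,3] → 3·3 = 9.
|zone P| = 12.
|zone P ∖ zone Q| = |zone P| − |zone P∩zone Q| = 12 − 9 = 3.00.

3.00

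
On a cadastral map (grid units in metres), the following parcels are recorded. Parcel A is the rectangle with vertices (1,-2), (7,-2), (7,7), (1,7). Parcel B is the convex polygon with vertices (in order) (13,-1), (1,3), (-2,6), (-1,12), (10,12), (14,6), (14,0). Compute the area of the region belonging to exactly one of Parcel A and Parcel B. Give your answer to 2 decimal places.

146.00

|Parcel A| = 54, |Parcel B| = 152, |Parcel A∩Parcel B| = 30.
|Parcel A △ Parcel B| = |Parcel A| + |Parcel B| − 2·|Parcel A∩Parcel B| = 54 + 152 − 60 = 146.00.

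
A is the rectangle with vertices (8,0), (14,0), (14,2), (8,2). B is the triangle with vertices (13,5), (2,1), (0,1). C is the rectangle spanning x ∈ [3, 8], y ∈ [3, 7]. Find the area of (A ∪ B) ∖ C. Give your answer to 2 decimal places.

15.70

|A ∪ B| = 16.
|(A ∪ B) ∩ C| = 0.3007.
|(A ∪ B) ∖ C| = 16 − 0.3007 = 15.70.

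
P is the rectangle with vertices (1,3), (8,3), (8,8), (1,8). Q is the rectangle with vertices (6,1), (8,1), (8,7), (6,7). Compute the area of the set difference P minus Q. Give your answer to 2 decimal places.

27.00

|P∩Q|: x∈[6,8], y∈[3,7] → 2·4 = 8.
|P| = 35.
|P ∖ Q| = |P| − |P∩Q| = 35 − 8 = 27.00.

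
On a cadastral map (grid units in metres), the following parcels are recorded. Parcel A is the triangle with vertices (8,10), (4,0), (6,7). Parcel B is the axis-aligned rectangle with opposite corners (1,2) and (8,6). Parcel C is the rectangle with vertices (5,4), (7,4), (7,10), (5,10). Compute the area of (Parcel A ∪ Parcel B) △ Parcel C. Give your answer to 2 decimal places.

31.29

|Parcel A ∪ Parcel B| = 30.1714.
|(Parcel A ∪ Parcel B) ∩ Parcel C| = 5.4429.
|(Parcel A ∪ Parcel B) △ Parcel C| = 30.1714 + 12 − 10.8857 = 31.29.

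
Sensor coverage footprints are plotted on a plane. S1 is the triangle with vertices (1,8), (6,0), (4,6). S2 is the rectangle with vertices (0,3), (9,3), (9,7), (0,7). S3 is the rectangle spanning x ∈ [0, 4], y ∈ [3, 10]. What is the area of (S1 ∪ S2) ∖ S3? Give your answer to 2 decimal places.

|S1 ∪ S2| = 37.75.
|(S1 ∪ S2) ∩ S3| = 16.4375.
|(S1 ∪ S2) ∖ S3| = 37.75 − 16.4375 = 21.31.

21.31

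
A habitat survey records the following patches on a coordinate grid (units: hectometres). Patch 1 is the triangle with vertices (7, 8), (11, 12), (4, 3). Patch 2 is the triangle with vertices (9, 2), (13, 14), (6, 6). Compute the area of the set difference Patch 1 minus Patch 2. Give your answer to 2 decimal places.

|Patch 1| = 4, |Patch 1∩Patch 2| = 0.6078.
|Patch 1 ∖ Patch 2| = |Patch 1| − |Patch 1∩Patch 2| = 4 − 0.6078 = 3.39.

3.39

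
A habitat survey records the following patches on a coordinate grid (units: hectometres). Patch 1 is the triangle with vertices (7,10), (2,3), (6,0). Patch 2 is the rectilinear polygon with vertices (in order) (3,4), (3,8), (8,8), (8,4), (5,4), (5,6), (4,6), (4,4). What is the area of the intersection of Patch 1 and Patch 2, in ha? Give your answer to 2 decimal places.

7.79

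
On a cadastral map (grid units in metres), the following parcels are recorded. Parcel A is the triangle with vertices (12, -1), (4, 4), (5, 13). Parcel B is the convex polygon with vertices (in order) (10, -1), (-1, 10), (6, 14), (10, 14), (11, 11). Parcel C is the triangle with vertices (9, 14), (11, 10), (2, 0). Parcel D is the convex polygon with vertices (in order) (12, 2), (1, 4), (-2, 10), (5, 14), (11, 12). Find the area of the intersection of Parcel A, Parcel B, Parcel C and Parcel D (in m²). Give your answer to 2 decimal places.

9.45

The intersection is the polygon with vertices (6.75,9.5), (8.107,6.786), (5.316,3.684), (4.333,4.667).
By the shoelace formula its area is 9.45.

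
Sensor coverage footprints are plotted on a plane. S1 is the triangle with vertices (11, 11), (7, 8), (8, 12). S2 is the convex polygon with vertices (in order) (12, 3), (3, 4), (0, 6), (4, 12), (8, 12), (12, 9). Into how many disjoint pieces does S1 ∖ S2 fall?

1

S1 ∖ S2 is a single connected region.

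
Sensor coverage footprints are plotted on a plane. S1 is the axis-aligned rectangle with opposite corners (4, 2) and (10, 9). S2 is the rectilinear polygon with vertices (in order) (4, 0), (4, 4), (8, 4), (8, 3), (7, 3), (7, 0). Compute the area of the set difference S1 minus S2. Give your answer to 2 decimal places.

|S1| = 42, |S1∩S2| = 7.
|S1 ∖ S2| = |S1| − |S1∩S2| = 42 − 7 = 35.00.

35.00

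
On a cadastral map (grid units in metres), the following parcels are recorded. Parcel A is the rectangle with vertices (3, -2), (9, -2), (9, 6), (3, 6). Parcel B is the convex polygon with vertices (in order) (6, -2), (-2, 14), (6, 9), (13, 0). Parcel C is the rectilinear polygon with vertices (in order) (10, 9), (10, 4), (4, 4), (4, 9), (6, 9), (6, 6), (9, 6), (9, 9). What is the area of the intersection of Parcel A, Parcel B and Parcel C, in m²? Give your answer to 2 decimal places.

The intersection is the polygon with vertices (6,6), (8.333,6), (9,5.143), (9,4), (4,4), (4,6).
By the shoelace formula its area is 9.71.

9.71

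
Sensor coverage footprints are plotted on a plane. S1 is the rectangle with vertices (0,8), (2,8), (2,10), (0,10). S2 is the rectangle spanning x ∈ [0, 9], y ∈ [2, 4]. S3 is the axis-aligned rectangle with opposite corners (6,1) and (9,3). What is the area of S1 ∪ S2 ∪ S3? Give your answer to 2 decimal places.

By inclusion–exclusion:
Individual areas: |S1| = 4, |S2| = 18, |S3| = 6.
|S1∩S2| = 0 (no overlap).
|S1∩S3| = 0 (no overlap).
|S2∩S3|: x∈[6,9], y∈[2,3] → 3·1 = 3.
|S1∩S2∩S3| = 0.
|S1 ∪ S2 ∪ S3| = 28 − 3 + 0 = 25.00.

25.00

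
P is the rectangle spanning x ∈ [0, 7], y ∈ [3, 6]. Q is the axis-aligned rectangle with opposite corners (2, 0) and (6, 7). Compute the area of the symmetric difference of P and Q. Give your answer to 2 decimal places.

25.00

|P∩Q|: x∈[2,6], y∈[3,6] → 4·3 = 12.
|P △ Q| = |P| + |Q| − 2·|P∩Q| = 21 + 28 − 24 = 25.00.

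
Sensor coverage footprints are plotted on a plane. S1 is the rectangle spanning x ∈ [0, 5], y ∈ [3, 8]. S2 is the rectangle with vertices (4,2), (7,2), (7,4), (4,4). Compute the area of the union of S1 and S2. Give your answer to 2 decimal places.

By inclusion–exclusion:
Individual areas: |S1| = 25, |S2| = 6.
|S1∩S2|: x∈[4,5], y∈[3,4] → 1·1 = 1.
|S1 ∪ S2| = 31 − 1 = 30.00.

30.00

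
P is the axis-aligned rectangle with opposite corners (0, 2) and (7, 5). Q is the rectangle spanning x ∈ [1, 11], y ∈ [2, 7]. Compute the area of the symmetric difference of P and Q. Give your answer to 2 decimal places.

35.00

|P∩Q|: x∈[1,7], y∈[2,5] → 6·3 = 18.
|P △ Q| = |P| + |Q| − 2·|P∩Q| = 21 + 50 − 36 = 35.00.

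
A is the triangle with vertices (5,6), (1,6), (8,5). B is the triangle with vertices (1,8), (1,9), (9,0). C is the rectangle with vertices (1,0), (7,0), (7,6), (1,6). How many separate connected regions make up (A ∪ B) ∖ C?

3

(A ∪ B) ∖ C splits into 3 disjoint pieces (area 0.0952, area 0.25, area 2).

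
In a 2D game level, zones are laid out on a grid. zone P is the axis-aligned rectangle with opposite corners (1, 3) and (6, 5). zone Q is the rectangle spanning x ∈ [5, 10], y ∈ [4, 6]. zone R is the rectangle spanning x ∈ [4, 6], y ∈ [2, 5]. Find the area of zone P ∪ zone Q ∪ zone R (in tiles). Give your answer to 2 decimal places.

21.00

By inclusion–exclusion:
Individual areas: |zone P| = 10, |zone Q| = 10, |zone R| = 6.
|zone P∩zone Q|: x∈[5,6], y∈[4,5] → 1·1 = 1.
|zone P∩zone R|: x∈[4,6], y∈[3,5] → 2·2 = 4.
|zone Q∩zone R|: x∈[5,6], y∈[4,5] → 1·1 = 1.
|zone P∩zone Q∩zone R| = 1.
|zone P ∪ zone Q ∪ zone R| = 26 − 6 + 1 = 21.00.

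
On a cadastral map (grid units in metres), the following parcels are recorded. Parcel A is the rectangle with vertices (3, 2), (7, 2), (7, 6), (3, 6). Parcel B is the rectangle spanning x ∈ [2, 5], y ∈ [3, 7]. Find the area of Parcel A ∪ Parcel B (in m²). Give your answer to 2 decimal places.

22.00

By inclusion–exclusion:
Individual areas: |Parcel A| = 16, |Parcel B| = 12.
|Parcel A∩Parcel B|: x∈[3,5], y∈[3,6] → 2·3 = 6.
|Parcel A ∪ Parcel B| = 28 − 6 = 22.00.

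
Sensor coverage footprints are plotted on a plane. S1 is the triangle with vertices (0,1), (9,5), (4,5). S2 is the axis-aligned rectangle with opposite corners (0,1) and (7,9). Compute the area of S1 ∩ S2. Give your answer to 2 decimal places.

9.11

The intersection is the polygon with vertices (0,1), (4,5), (7,5), (7,4.111).
By the shoelace formula its area is 9.11.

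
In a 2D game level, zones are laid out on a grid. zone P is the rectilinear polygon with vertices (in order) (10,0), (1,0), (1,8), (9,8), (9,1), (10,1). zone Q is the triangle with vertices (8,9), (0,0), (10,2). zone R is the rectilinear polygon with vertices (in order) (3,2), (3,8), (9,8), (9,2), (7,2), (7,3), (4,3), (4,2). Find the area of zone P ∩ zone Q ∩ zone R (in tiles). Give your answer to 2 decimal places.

22.60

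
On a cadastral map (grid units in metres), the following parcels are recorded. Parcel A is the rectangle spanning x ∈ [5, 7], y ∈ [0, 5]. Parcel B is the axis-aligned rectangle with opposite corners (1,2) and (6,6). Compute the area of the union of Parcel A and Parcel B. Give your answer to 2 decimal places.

27.00

By inclusion–exclusion:
Individual areas: |Parcel A| = 10, |Parcel B| = 20.
|Parcel A∩Parcel B|: x∈[5,6], y∈[2,5] → 1·3 = 3.
|Parcel A ∪ Parcel B| = 30 − 3 = 27.00.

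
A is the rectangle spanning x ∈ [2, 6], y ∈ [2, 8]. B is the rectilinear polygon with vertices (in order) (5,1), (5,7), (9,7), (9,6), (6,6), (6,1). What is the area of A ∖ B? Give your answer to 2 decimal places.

19.00

|A| = 24, |A∩B| = 5.
|A ∖ B| = |A| − |A∩B| = 24 − 5 = 19.00.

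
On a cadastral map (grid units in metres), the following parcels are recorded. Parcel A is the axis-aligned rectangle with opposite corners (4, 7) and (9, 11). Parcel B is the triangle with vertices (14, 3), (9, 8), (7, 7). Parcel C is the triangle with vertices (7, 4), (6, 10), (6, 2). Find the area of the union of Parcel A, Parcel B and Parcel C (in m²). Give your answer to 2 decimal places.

29.75

By inclusion–exclusion:
Individual areas: |Parcel A| = 20, |Parcel B| = 7.5, |Parcel C| = 4.
|Parcel A∩Parcel B| = 1.
|Parcel A∩Parcel C| = 0.75.
|Parcel B∩Parcel C| = 0.
|Parcel A∩Parcel B∩Parcel C| = 0.
|Parcel A ∪ Parcel B ∪ Parcel C| = 31.5 − 1.75 + 0 = 29.75.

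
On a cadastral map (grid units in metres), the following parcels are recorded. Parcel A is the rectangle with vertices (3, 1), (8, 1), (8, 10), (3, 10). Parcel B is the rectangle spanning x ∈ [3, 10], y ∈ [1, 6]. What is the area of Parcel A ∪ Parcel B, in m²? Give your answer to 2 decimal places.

By inclusion–exclusion:
Individual areas: |Parcel A| = 45, |Parcel B| = 35.
|Parcel A∩Parcel B|: x∈[3,8], y∈[1,6] → 5·5 = 25.
|Parcel A ∪ Parcel B| = 80 − 25 = 55.00.

55.00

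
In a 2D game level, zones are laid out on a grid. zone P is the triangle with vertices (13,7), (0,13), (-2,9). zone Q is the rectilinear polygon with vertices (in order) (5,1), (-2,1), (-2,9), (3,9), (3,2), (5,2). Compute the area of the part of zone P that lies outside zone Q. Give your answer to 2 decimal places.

30.33

|zone P| = 32, |zone P∩zone Q| = 1.6667.
|zone P ∖ zone Q| = |zone P| − |zone P∩zone Q| = 32 − 1.6667 = 30.33.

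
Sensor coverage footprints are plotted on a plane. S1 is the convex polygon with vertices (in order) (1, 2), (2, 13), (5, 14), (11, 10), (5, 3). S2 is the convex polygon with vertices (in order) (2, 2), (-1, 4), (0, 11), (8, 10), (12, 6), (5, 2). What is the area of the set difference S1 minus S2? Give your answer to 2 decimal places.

|S1| = 71, |S1∩S2| = 47.876.
|S1 ∖ S2| = |S1| − |S1∩S2| = 71 − 47.876 = 23.12.

23.12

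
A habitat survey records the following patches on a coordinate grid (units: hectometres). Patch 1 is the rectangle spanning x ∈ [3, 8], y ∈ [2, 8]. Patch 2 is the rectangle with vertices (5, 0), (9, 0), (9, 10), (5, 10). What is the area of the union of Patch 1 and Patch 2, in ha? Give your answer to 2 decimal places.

52.00

By inclusion–exclusion:
Individual areas: |Patch 1| = 30, |Patch 2| = 40.
|Patch 1∩Patch 2|: x∈[5,8], y∈[2,8] → 3·6 = 18.
|Patch 1 ∪ Patch 2| = 70 − 18 = 52.00.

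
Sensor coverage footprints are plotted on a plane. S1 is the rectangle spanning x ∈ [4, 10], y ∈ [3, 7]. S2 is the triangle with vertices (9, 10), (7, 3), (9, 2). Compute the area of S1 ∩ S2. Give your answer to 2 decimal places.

5.71

The intersection is the polygon with vertices (9,7), (9,3), (7,3), (8.143,7).
By the shoelace formula its area is 5.71.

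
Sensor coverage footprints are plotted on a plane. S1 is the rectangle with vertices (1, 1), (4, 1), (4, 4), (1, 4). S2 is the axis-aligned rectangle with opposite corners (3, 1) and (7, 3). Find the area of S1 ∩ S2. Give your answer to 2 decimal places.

|S1∩S2|: x∈[3,4], y∈[1,3] → 1·2 = 2.

2.00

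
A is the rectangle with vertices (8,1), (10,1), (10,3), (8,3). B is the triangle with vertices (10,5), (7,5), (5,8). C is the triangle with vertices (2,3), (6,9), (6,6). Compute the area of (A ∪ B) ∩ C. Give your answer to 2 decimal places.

0.43

The region (A ∪ B) ∩ C is the polygon with vertices (5.167,7.75), (5.238,7.857), (6,7.4), (6,6.5).
By the shoelace formula its area is 0.43.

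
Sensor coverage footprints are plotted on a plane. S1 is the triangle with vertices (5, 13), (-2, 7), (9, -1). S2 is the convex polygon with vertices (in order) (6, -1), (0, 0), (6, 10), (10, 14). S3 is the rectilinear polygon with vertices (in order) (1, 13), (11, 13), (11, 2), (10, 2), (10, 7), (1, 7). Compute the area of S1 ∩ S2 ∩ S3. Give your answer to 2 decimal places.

3.57

The intersection is the polygon with vertices (5.903,9.839), (6.714,7), (4.2,7).
By the shoelace formula its area is 3.57.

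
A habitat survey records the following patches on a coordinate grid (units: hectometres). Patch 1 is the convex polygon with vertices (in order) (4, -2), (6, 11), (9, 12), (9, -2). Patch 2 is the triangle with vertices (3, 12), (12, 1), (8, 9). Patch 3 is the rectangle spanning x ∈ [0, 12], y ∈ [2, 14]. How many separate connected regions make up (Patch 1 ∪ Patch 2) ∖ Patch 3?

2

(Patch 1 ∪ Patch 2) ∖ Patch 3 splits into 2 disjoint pieces (area 0.1591, area 18.7692).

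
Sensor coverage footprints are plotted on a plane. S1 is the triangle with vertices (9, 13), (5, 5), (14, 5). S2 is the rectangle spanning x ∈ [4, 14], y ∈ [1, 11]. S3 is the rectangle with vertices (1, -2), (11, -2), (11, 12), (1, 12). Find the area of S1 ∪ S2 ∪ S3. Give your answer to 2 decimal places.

By inclusion–exclusion:
Individual areas: |S1| = 36, |S2| = 100, |S3| = 140.
|S1∩S2| = 33.75.
|S1∩S3| = 28.2375.
|S2∩S3|: x∈[4,11], y∈[1,11] → 7·10 = 70.
|S1∩S2∩S3| = 26.55.
|S1 ∪ S2 ∪ S3| = 276 − 131.9875 + 26.55 = 170.56.

170.56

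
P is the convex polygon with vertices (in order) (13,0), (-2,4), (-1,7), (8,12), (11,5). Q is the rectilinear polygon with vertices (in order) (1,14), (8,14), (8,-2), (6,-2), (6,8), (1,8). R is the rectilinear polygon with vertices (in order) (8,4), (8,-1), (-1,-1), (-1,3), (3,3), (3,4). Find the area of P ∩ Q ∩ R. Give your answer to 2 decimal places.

The intersection is the polygon with vertices (6,4), (8,4), (8,1.333), (6,1.867).
By the shoelace formula its area is 4.80.

4.80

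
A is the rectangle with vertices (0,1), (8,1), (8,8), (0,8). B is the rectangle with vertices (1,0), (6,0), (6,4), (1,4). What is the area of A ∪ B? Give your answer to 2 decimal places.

61.00

By inclusion–exclusion:
Individual areas: |A| = 56, |B| = 20.
|A∩B|: x∈[1,6], y∈[1,4] → 5·3 = 15.
|A ∪ B| = 76 − 15 = 61.00.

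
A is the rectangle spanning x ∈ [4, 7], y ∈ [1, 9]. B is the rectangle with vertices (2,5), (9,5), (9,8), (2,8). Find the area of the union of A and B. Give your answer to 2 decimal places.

36.00

By inclusion–exclusion:
Individual areas: |A| = 24, |B| = 21.
|A∩B|: x∈[4,7], y∈[5,8] → 3·3 = 9.
|A ∪ B| = 45 − 9 = 36.00.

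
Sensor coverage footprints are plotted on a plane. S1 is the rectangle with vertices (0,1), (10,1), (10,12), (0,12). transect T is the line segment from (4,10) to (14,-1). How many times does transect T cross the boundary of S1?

The segment meets the boundary at (10,3.4).

1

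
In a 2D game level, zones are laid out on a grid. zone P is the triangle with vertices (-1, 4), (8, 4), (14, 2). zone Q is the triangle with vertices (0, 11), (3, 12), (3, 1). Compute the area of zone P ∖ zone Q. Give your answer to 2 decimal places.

|zone P| = 9, |zone P∩zone Q| = 0.3993.
|zone P ∖ zone Q| = |zone P| − |zone P∩zone Q| = 9 − 0.3993 = 8.60.

8.60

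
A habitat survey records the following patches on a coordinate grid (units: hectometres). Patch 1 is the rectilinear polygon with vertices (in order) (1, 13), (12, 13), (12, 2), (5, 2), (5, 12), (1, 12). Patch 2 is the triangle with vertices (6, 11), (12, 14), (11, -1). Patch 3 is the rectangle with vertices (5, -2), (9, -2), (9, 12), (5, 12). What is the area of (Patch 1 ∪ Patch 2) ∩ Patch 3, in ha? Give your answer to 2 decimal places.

40.00

The region (Patch 1 ∪ Patch 2) ∩ Patch 3 is the polygon with vertices (5,2), (5,12), (9,12), (9,2).
By the shoelace formula its area is 40.00.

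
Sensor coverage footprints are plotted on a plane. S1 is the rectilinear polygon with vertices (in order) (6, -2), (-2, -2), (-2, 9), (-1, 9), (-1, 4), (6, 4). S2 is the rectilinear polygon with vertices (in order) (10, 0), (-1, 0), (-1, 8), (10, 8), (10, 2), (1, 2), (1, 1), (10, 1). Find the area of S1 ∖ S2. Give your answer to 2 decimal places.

30.00

|S1| = 53, |S1∩S2| = 23.
|S1 ∖ S2| = |S1| − |S1∩S2| = 53 − 23 = 30.00.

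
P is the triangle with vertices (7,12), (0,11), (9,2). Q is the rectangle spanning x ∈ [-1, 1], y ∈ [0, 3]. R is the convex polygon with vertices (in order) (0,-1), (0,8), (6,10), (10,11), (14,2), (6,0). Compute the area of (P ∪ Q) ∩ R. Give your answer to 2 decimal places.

25.71

|P ∪ Q| = 42.
|(P ∪ Q) ∩ R| = 25.71.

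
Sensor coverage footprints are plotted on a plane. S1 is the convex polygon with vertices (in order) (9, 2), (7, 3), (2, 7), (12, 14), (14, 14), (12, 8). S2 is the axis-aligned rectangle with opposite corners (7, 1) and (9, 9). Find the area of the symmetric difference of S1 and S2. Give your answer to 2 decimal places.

|S1| = 66, |S2| = 16, |S1∩S2| = 13.
|S1 △ S2| = |S1| + |S2| − 2·|S1∩S2| = 66 + 16 − 26 = 56.00.

56.00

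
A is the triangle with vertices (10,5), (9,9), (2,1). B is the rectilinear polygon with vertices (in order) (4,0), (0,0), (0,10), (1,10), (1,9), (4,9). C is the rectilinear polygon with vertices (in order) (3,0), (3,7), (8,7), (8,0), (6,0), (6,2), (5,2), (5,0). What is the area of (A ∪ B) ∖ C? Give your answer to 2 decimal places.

36.75

|A ∪ B| = 53.7143.
|(A ∪ B) ∩ C| = 16.9643.
|(A ∪ B) ∖ C| = 53.7143 − 16.9643 = 36.75.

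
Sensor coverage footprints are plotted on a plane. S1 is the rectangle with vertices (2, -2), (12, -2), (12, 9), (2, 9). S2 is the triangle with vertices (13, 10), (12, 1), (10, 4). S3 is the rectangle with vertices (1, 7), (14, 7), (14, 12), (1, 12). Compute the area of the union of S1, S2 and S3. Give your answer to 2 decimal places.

By inclusion–exclusion:
Individual areas: |S1| = 110, |S2| = 10.5, |S3| = 65.
|S1∩S2| = 7.
|S1∩S3|: x∈[2,12], y∈[7,9] → 10·2 = 20.
|S2∩S3| = 1.75.
|S1∩S2∩S3| = 0.25.
|S1 ∪ S2 ∪ S3| = 185.5 − 28.75 + 0.25 = 157.00.

157.00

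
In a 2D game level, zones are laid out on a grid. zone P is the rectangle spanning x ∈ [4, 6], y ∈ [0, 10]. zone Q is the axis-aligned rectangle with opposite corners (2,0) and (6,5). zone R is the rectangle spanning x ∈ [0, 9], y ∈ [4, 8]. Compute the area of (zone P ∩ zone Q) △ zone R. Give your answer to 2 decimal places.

|zone P ∩ zone Q| = 10.
|(zone P ∩ zone Q) ∩ zone R| = 2.
|(zone P ∩ zone Q) △ zone R| = 10 + 36 − 4 = 42.00.

42.00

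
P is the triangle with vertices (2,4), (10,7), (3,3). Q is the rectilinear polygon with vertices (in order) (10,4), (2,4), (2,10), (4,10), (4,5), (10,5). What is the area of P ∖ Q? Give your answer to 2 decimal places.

|P| = 5.5, |P∩Q| = 2.2917.
|P ∖ Q| = |P| − |P∩Q| = 5.5 − 2.2917 = 3.21.

3.21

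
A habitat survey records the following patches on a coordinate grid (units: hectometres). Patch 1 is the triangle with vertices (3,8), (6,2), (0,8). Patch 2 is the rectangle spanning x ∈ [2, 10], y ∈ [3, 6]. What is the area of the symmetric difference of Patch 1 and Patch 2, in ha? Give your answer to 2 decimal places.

25.50

|Patch 1| = 9, |Patch 2| = 24, |Patch 1∩Patch 2| = 3.75.
|Patch 1 △ Patch 2| = |Patch 1| + |Patch 2| − 2·|Patch 1∩Patch 2| = 9 + 24 − 7.5 = 25.50.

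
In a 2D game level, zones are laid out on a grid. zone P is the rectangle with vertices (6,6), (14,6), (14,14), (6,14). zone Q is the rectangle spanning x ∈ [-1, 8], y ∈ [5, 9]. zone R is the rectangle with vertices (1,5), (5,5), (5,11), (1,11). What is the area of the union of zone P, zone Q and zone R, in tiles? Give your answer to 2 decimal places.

By inclusion–exclusion:
Individual areas: |zone P| = 64, |zone Q| = 36, |zone R| = 24.
|zone P∩zone Q|: x∈[6,8], y∈[6,9] → 2·3 = 6.
|zone P∩zone R| = 0 (no overlap).
|zone Q∩zone R|: x∈[1,5], y∈[5,9] → 4·4 = 16.
|zone P∩zone Q∩zone R| = 0.
|zone P ∪ zone Q ∪ zone R| = 124 − 22 + 0 = 102.00.

102.00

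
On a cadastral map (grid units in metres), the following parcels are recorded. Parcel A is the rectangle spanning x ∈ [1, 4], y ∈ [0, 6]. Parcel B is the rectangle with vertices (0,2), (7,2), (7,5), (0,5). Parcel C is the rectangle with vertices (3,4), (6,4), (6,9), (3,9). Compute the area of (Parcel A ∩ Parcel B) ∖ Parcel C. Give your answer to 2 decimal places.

8.00

|Parcel A ∩ Parcel B| = 9.
|(Parcel A ∩ Parcel B) ∩ Parcel C| = 1.
|(Parcel A ∩ Parcel B) ∖ Parcel C| = 9 − 1 = 8.00.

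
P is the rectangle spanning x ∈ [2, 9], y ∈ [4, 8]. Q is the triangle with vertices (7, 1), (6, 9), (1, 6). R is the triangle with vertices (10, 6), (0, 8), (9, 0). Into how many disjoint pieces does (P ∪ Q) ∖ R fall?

2

(P ∪ Q) ∖ R splits into 2 disjoint pieces (area 8.5958, area 6.0262).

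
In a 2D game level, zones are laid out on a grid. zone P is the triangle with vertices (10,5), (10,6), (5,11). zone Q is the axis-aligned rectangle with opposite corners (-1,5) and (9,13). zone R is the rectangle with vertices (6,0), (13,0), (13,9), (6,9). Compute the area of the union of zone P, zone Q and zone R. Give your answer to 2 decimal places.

131.00

By inclusion–exclusion:
Individual areas: |zone P| = 2.5, |zone Q| = 80, |zone R| = 63.
|zone P∩zone Q| = 1.6.
|zone P∩zone R| = 2.1667.
|zone Q∩zone R|: x∈[6,9], y∈[5,9] → 3·4 = 12.
|zone P∩zone Q∩zone R| = 1.2667.
|zone P ∪ zone Q ∪ zone R| = 145.5 − 15.7667 + 1.2667 = 131.00.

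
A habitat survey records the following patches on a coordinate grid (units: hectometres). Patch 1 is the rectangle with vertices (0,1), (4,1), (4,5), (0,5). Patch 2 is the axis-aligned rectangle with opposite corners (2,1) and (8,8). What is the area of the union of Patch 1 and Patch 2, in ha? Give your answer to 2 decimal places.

50.00

By inclusion–exclusion:
Individual areas: |Patch 1| = 16, |Patch 2| = 42.
|Patch 1∩Patch 2|: x∈[2,4], y∈[1,5] → 2·4 = 8.
|Patch 1 ∪ Patch 2| = 58 − 8 = 50.00.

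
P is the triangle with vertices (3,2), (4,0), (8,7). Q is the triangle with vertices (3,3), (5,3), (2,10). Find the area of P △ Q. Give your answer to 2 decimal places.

13.80

|P| = 7.5, |Q| = 7, |P∩Q| = 0.35.
|P △ Q| = |P| + |Q| − 2·|P∩Q| = 7.5 + 7 − 0.7 = 13.80.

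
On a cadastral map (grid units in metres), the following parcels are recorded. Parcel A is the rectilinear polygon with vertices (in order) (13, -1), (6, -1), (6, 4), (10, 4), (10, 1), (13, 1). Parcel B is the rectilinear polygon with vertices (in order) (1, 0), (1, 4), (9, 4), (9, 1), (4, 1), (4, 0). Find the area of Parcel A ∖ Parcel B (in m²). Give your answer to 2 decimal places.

|Parcel A| = 26, |Parcel A∩Parcel B| = 9.
|Parcel A ∖ Parcel B| = |Parcel A| − |Parcel A∩Parcel B| = 26 − 9 = 17.00.

17.00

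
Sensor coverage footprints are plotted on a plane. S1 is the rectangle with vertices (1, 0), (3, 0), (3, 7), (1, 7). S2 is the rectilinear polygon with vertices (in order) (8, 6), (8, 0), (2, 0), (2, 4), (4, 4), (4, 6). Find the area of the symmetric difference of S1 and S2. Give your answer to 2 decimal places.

|S1| = 14, |S2| = 32, |S1∩S2| = 4.
|S1 △ S2| = |S1| + |S2| − 2·|S1∩S2| = 14 + 32 − 8 = 38.00.

38.00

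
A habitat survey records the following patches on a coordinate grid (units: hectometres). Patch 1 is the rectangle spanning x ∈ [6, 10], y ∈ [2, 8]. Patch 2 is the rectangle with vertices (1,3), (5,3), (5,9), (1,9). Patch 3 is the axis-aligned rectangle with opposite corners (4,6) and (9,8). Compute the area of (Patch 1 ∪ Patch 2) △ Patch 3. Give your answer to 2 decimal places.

42.00

|Patch 1 ∪ Patch 2| = 48.
|(Patch 1 ∪ Patch 2) ∩ Patch 3| = 8.
|(Patch 1 ∪ Patch 2) △ Patch 3| = 48 + 10 − 16 = 42.00.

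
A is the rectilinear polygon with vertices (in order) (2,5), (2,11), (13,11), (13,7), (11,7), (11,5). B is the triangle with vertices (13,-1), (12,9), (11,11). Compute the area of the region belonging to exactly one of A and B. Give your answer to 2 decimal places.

62.27

|A| = 62, |B| = 4, |A∩B| = 1.8667.
|A △ B| = |A| + |B| − 2·|A∩B| = 62 + 4 − 3.7333 = 62.27.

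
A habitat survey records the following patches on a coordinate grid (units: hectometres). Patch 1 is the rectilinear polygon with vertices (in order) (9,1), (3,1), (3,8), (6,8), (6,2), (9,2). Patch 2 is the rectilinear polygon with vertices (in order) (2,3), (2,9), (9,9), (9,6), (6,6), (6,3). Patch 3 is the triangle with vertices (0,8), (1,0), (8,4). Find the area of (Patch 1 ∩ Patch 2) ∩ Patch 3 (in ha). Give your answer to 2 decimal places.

The region (Patch 1 ∩ Patch 2) ∩ Patch 3 is the polygon with vertices (6,3), (3,3), (3,6.5), (6,5).
By the shoelace formula its area is 8.25.

8.25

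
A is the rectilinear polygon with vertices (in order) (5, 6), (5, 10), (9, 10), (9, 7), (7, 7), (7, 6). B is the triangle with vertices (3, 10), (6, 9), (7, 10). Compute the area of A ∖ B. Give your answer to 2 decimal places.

|A| = 14, |A∩B| = 1.3333.
|A ∖ B| = |A| − |A∩B| = 14 − 1.3333 = 12.67.

12.67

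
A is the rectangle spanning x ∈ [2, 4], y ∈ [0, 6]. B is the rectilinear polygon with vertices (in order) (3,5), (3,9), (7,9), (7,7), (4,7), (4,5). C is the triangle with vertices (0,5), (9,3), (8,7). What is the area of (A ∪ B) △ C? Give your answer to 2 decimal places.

|A ∪ B| = 21.
|(A ∪ B) ∩ C| = 2.8333.
|(A ∪ B) △ C| = 21 + 17 − 5.6667 = 32.33.

32.33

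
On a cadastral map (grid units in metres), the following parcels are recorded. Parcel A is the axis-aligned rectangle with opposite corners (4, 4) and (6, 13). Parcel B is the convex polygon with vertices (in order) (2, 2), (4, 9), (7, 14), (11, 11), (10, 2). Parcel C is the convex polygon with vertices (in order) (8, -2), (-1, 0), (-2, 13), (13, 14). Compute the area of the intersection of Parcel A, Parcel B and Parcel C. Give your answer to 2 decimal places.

13.33

The intersection is the polygon with vertices (4,4), (4,9), (6,12.333), (6,4).
By the shoelace formula its area is 13.33.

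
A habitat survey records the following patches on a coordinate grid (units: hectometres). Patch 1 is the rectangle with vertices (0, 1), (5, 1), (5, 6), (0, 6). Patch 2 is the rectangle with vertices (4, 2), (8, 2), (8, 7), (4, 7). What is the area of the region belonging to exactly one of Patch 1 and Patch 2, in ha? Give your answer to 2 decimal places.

|Patch 1∩Patch 2|: x∈[4,5], y∈[2,6] → 1·4 = 4.
|Patch 1 △ Patch 2| = |Patch 1| + |Patch 2| − 2·|Patch 1∩Patch 2| = 25 + 20 − 8 = 37.00.

37.00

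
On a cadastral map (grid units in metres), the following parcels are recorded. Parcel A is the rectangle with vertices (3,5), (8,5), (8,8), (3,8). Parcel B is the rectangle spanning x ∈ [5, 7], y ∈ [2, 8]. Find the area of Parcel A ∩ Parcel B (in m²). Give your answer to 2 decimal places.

|Parcel A∩Parcel B|: x∈[5,7], y∈[5,8] → 2·3 = 6.

6.00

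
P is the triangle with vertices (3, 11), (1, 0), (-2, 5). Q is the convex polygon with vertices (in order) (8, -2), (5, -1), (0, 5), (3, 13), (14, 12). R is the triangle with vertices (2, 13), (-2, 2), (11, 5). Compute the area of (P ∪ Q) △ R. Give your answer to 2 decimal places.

87.04

|P ∪ Q| = 141.3412.
|(P ∪ Q) ∩ R| = 59.902.
|(P ∪ Q) △ R| = 141.3412 + 65.5 − 119.804 = 87.04.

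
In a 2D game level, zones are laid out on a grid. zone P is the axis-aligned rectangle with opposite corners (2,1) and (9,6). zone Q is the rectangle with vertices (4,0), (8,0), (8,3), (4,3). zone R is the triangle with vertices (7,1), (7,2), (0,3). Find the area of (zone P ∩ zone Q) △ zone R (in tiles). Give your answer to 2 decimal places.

6.79

|zone P ∩ zone Q| = 8.
|(zone P ∩ zone Q) ∩ zone R| = 2.3571.
|(zone P ∩ zone Q) △ zone R| = 8 + 3.5 − 4.7143 = 6.79.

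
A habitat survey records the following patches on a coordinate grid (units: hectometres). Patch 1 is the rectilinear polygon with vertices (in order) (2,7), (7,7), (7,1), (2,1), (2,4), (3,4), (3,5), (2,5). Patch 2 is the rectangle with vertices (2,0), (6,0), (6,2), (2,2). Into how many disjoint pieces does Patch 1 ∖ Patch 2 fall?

1

Patch 1 ∖ Patch 2 is a single connected region.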